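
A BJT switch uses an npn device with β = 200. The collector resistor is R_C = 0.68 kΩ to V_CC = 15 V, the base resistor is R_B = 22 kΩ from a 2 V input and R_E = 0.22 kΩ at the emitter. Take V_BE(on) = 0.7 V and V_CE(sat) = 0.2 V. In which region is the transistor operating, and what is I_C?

Assume active. Base-emitter loop: I_B = (V_BB − V_BE)/(R_B + (β+1)R_E) = (2 − 0.7)/(22 + 201×0.22) = 0.0196 mA.
I_C = β·I_B = 200×0.0196 = 3.93 mA.
V_CE = V_CC − I_C·R_C − I_E·R_E = 15 − 3.93×0.68 − 3.95×0.22 = 11.5 V > V_CE(sat), so the active-region assumption holds.

active; I_C ≈ 3.9 mA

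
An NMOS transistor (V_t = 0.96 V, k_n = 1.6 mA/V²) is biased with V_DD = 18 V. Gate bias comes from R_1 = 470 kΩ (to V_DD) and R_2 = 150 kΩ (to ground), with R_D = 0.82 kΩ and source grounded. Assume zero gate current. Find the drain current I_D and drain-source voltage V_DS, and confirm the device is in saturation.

I_D ≈ 9.2 mA, V_DS ≈ 10 V

V_G = V_DD·R_2/(R_1+R_2) = 18×150/620 = 4.35 V. With the source grounded, V_GS = V_G = 4.35 V.
Assume saturation: I_D = (k_n/2)(V_GS − V_t)² = (1.6/2)×(4.35 − 0.96)² = 0.8×3.39² = 9.22 mA.
V_DS = V_DD − I_D·R_D = 18 − 9.22×0.82 = 10.4 V.
Saturation requires V_DS ≥ V_GS − V_t = 3.39 V; 10.4 ≥ 3.39 ✓.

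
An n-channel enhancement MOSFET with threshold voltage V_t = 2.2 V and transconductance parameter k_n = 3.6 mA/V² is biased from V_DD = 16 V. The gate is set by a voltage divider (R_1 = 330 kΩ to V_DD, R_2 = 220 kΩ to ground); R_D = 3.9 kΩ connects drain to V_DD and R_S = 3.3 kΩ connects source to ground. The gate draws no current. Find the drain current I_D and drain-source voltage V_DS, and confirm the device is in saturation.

I_D ≈ 1 mA, V_DS ≈ 8.5 V

V_G = V_DD·R_2/(R_1+R_2) = 16×220/550 = 6.4 V.
Assume saturation: I_D = (k_n/2)(V_GS − V_t)² with V_GS = V_G − I_D·R_S = 6.4 − 3.3·I_D.
Substituting gives 19.6·I_D² − 50.9·I_D + 31.8 = 0, with roots I_D = 1.04 or 1.55 mA.
The root I_D = 1.55 mA gives V_GS = 1.27 V ≤ V_t, so take I_D = 1.04 mA.
Then V_GS = 2.96 V and V_DS = V_DD − I_D(R_D+R_S) = 16 − 1.04×7.2 = 8.5 V.
Saturation requires V_DS ≥ V_GS − V_t = 0.761 V; 8.5 ≥ 0.761 ✓.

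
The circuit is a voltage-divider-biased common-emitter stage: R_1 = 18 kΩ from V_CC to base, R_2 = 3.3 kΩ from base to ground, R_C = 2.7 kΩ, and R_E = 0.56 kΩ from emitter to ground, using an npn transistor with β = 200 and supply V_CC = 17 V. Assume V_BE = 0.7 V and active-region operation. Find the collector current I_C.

Thevenize the base divider: V_Th = V_CC·R_2/(R_1+R_2) = 17×3.3/21.3 = 2.63 V, R_Th = R_1‖R_2 = 2.79 kΩ.
Base-emitter loop: V_Th = I_B·R_Th + V_BE + (β+1)I_B·R_E, so I_B = (2.63 − 0.7) / (2.79 + 201×0.56) = 0.0168 mA.
I_C = β·I_B = 200×0.0168 = 3.35 mA, and I_E = (β+1)I_B = 3.37 mA.
V_CE = V_CC − I_C·R_C − I_E·R_E = 17 − 3.35×2.7 − 3.37×0.56 = 6.06 V.
V_CE = 6.06 V > 0.2 V confirms active-region operation.

I_C ≈ 3.4 mA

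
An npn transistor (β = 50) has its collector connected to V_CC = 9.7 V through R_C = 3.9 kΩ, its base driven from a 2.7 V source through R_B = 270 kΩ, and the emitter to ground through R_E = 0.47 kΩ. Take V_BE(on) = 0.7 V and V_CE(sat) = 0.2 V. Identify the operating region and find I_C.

active; I_C ≈ 0.34 mA

Assume active. Base-emitter loop: I_B = (V_BB − V_BE)/(R_B + (β+1)R_E) = (2.7 − 0.7)/(270 + 51×0.47) = 0.0068 mA.
I_C = β·I_B = 50×0.0068 = 0.34 mA.
V_CE = V_CC − I_C·R_C − I_E·R_E = 9.7 − 0.34×3.9 − 0.347×0.47 = 8.21 V > V_CE(sat), so the active-region assumption holds.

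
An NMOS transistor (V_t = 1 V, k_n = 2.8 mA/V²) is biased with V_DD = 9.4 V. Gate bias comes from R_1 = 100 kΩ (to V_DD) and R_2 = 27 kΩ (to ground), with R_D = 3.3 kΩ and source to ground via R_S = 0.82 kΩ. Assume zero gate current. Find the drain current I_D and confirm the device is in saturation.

I_D ≈ 0.49 mA

V_G = V_DD·R_2/(R_1+R_2) = 9.4×27/127 = 2 V.
Assume saturation: I_D = (k_n/2)(V_GS − V_t)² with V_GS = V_G − I_D·R_S = 2 − 0.82·I_D.
Substituting gives 0.941·I_D² − 3.29·I_D + 1.4 = 0, with roots I_D = 0.494 or 3 mA.
The root I_D = 3 mA gives V_GS = -0.465 V ≤ V_t, so take I_D = 0.494 mA.
Then V_GS = 1.59 V and V_DS = V_DD − I_D(R_D+R_S) = 9.4 − 0.494×4.12 = 7.37 V.
Saturation requires V_DS ≥ V_GS − V_t = 0.594 V; 7.37 ≥ 0.594 ✓.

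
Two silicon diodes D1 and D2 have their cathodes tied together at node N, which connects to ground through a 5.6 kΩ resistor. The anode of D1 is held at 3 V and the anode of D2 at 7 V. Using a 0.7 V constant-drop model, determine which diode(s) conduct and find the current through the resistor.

Only D2 conducts; I_R ≈ 1.1 mA

Assume both conduct. Then node N would need to be at both 3−0.7 = 2.3 V and 7−0.7 = 6.3 V, which is impossible.
Assume only D2 conducts: V_N = 7 − 0.7 = 6.3 V, so I_R = 6.3/5.6 = 1.12 mA.
Check D1: its anode-to-cathode voltage is 3 − 6.3 = -3.3 V < 0.7 V, so it is off. The assumption is consistent.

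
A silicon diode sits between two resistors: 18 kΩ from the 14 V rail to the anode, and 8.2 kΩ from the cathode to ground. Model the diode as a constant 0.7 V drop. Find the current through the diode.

I ≈ 0.51 mA

The two resistors are in series with the diode, so KVL gives 14 = I·18 + 0.7 + I·8.2.
I = (14 − 0.7) / (18 + 8.2) kΩ = 13.3 / 26.2 = 0.508 mA.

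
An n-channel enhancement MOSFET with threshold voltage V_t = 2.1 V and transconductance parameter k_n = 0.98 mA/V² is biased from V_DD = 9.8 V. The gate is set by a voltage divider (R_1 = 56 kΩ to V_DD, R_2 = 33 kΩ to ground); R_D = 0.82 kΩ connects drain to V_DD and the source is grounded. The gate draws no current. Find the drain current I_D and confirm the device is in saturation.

V_G = V_DD·R_2/(R_1+R_2) = 9.8×33/89 = 3.63 V. With the source grounded, V_GS = V_G = 3.63 V.
Assume saturation: I_D = (k_n/2)(V_GS − V_t)² = (0.98/2)×(3.63 − 2.1)² = 0.49×1.53² = 1.15 mA.
V_DS = V_DD − I_D·R_D = 9.8 − 1.15×0.82 = 8.85 V.
Saturation requires V_DS ≥ V_GS − V_t = 1.53 V; 8.85 ≥ 1.53 ✓.

I_D ≈ 1.2 mA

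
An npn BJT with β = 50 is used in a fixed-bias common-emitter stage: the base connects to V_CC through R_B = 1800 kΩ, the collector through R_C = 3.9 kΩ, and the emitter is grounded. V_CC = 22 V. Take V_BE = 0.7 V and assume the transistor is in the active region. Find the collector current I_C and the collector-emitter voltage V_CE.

I_C ≈ 0.59 mA, V_CE ≈ 20 V

Base loop: V_CC = I_B·R_B + V_BE, so I_B = (22 − 0.7)/1800 kΩ = 0.0118 mA.
In the active region I_C = β·I_B = 50 × 0.0118 = 0.592 mA.
Collector loop: V_CE = V_CC − I_C·R_C = 22 − 0.592×3.9 = 19.7 V.
Since V_CE = 19.7 V > V_CE(sat) ≈ 0.2 V, the transistor is in the active region as assumed.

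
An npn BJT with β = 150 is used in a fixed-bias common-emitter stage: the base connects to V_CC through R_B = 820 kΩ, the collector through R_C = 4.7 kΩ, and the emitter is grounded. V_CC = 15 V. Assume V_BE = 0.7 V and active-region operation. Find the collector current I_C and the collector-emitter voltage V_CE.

Base loop: V_CC = I_B·R_B + V_BE, so I_B = (15 − 0.7)/820 kΩ = 0.0174 mA.
In the active region I_C = β·I_B = 150 × 0.0174 = 2.62 mA.
Collector loop: V_CE = V_CC − I_C·R_C = 15 − 2.62×4.7 = 2.71 V.
Since V_CE = 2.71 V > V_CE(sat) ≈ 0.2 V, the transistor is in the active region as assumed.

I_C ≈ 2.6 mA, V_CE ≈ 2.7 V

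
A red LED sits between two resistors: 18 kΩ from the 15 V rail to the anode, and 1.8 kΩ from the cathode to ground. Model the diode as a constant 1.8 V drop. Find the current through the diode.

The two resistors are in series with the diode, so KVL gives 15 = I·18 + 1.8 + I·1.8.
I = (15 − 1.8) / (18 + 1.8) kΩ = 13.2 / 19.8 = 0.667 mA.

I ≈ 0.67 mA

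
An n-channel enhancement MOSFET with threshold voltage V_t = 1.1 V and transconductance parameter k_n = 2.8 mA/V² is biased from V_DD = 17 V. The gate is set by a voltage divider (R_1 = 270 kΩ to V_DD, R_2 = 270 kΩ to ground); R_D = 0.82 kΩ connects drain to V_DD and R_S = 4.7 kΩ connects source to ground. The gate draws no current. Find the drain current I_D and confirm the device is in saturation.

V_G = V_DD·R_2/(R_1+R_2) = 17×270/540 = 8.5 V.
Assume saturation: I_D = (k_n/2)(V_GS − V_t)² with V_GS = V_G − I_D·R_S = 8.5 − 4.7·I_D.
Substituting gives 30.9·I_D² − 98.4·I_D + 76.7 = 0, with roots I_D = 1.36 or 1.82 mA.
The root I_D = 1.82 mA gives V_GS = -0.0392 V ≤ V_t, so take I_D = 1.36 mA.
Then V_GS = 2.09 V and V_DS = V_DD − I_D(R_D+R_S) = 17 − 1.36×5.52 = 9.47 V.
Saturation requires V_DS ≥ V_GS − V_t = 0.987 V; 9.47 ≥ 0.987 ✓.

I_D ≈ 1.4 mA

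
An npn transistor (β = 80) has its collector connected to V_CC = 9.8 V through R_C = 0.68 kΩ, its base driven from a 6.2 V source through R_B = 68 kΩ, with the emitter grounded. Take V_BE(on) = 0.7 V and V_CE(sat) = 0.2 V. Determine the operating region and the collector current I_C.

Assume active. Base-emitter loop: I_B = (V_BB − V_BE)/R_B = (6.2 − 0.7)/68 = 0.0809 mA.
I_C = β·I_B = 80×0.0809 = 6.47 mA.
V_CE = V_CC − I_C·R_C = 9.8 − 6.47×0.68 = 5.4 V > V_CE(sat), so the active-region assumption holds.

active; I_C ≈ 6.5 mA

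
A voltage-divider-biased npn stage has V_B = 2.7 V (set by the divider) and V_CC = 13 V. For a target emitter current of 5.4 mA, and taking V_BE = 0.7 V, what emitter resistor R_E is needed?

V_E = V_B − V_BE = 2.7 − 0.7 = 2 V.
R_E = V_E / I_E = 2 / 5.4 = 0.37 kΩ.

R_E ≈ 0.37 kΩ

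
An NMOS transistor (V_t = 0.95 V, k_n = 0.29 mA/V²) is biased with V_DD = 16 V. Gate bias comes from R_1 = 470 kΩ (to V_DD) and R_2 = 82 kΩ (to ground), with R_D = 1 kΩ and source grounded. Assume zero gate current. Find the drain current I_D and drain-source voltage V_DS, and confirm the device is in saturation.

I_D ≈ 0.3 mA, V_DS ≈ 16 V

V_G = V_DD·R_2/(R_1+R_2) = 16×82/552 = 2.38 V. With the source grounded, V_GS = V_G = 2.38 V.
Assume saturation: I_D = (k_n/2)(V_GS − V_t)² = (0.29/2)×(2.38 − 0.95)² = 0.145×1.43² = 0.295 mA.
V_DS = V_DD − I_D·R_D = 16 − 0.295×1 = 15.7 V.
Saturation requires V_DS ≥ V_GS − V_t = 1.43 V; 15.7 ≥ 1.43 ✓.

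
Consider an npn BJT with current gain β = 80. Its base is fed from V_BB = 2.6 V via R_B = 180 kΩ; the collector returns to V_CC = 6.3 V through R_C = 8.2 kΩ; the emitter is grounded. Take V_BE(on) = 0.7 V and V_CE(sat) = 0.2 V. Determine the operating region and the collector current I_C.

Assume active: I_B = (2.6 − 0.7)/180 = 0.0106 mA, giving I_C = β·I_B = 0.844 mA.
But then V_CE = 6.3 − 0.844×8.2 = -0.624 V < V_CE(sat) = 0.2 V — impossible in the active region.
So the transistor is saturated. With V_CE = 0.2 V, I_C = (V_CC − 0.2)/R_C = 6.1/8.2 = 0.744 mA.
Check: β·I_B = 0.844 mA > I_C = 0.744 mA, confirming saturation.

saturation; I_C ≈ 0.74 mA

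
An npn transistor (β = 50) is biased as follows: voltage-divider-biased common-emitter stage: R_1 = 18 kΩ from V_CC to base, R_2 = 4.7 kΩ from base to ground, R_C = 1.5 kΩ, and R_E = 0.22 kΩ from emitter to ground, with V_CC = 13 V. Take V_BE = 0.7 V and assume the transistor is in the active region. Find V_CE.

V_CE ≈ 1.5 V

Thevenize the base divider: V_Th = V_CC·R_2/(R_1+R_2) = 13×4.7/22.7 = 2.69 V, R_Th = R_1‖R_2 = 3.73 kΩ.
Base-emitter loop: V_Th = I_B·R_Th + V_BE + (β+1)I_B·R_E, so I_B = (2.69 − 0.7) / (3.73 + 51×0.22) = 0.133 mA.
I_C = β·I_B = 50×0.133 = 6.66 mA, and I_E = (β+1)I_B = 6.8 mA.
V_CE = V_CC − I_C·R_C − I_E·R_E = 13 − 6.66×1.5 − 6.8×0.22 = 1.51 V.
V_CE = 1.51 V > 0.2 V confirms active-region operation.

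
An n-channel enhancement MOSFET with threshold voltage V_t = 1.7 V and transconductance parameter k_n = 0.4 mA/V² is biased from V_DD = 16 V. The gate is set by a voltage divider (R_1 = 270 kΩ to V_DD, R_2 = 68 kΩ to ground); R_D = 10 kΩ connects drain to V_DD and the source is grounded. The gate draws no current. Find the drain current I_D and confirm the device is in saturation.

V_G = V_DD·R_2/(R_1+R_2) = 16×68/338 = 3.22 V. With the source grounded, V_GS = V_G = 3.22 V.
Assume saturation: I_D = (k_n/2)(V_GS − V_t)² = (0.4/2)×(3.22 − 1.7)² = 0.2×1.52² = 0.461 mA.
V_DS = V_DD − I_D·R_D = 16 − 0.461×10 = 11.4 V.
Saturation requires V_DS ≥ V_GS − V_t = 1.52 V; 11.4 ≥ 1.52 ✓.

I_D ≈ 0.46 mA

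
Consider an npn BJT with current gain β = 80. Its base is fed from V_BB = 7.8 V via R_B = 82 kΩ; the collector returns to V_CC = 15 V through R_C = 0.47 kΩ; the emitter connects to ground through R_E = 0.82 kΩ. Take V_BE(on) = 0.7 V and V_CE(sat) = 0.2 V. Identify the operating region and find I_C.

active; I_C ≈ 3.8 mA

Assume active. Base-emitter loop: I_B = (V_BB − V_BE)/(R_B + (β+1)R_E) = (7.8 − 0.7)/(82 + 81×0.82) = 0.0478 mA.
I_C = β·I_B = 80×0.0478 = 3.83 mA.
V_CE = V_CC − I_C·R_C − I_E·R_E = 15 − 3.83×0.47 − 3.87×0.82 = 10 V > V_CE(sat), so the active-region assumption holds.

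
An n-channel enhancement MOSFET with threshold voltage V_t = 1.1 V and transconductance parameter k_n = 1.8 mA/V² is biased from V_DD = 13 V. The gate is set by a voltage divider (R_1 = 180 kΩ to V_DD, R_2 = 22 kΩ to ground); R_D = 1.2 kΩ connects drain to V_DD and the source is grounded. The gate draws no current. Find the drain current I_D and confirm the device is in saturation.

V_G = V_DD·R_2/(R_1+R_2) = 13×22/202 = 1.42 V. With the source grounded, V_GS = V_G = 1.42 V.
Assume saturation: I_D = (k_n/2)(V_GS − V_t)² = (1.8/2)×(1.42 − 1.1)² = 0.9×0.316² = 0.0898 mA.
V_DS = V_DD − I_D·R_D = 13 − 0.0898×1.2 = 12.9 V.
Saturation requires V_DS ≥ V_GS − V_t = 0.316 V; 12.9 ≥ 0.316 ✓.

I_D ≈ 0.09 mA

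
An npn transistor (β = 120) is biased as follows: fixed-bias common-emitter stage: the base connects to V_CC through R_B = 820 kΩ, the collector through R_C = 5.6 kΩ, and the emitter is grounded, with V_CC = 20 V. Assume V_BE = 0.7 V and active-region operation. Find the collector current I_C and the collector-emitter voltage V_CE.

Base loop: V_CC = I_B·R_B + V_BE, so I_B = (20 − 0.7)/820 kΩ = 0.0235 mA.
In the active region I_C = β·I_B = 120 × 0.0235 = 2.82 mA.
Collector loop: V_CE = V_CC − I_C·R_C = 20 − 2.82×5.6 = 4.18 V.
Since V_CE = 4.18 V > V_CE(sat) ≈ 0.2 V, the transistor is in the active region as assumed.

I_C ≈ 2.8 mA, V_CE ≈ 4.2 V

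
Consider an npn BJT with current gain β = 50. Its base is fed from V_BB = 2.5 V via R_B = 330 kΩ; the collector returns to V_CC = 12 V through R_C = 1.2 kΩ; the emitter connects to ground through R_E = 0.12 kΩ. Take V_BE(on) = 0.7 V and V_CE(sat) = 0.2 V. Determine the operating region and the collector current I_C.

active; I_C ≈ 0.27 mA

Assume active. Base-emitter loop: I_B = (V_BB − V_BE)/(R_B + (β+1)R_E) = (2.5 − 0.7)/(330 + 51×0.12) = 0.00536 mA.
I_C = β·I_B = 50×0.00536 = 0.268 mA.
V_CE = V_CC − I_C·R_C − I_E·R_E = 12 − 0.268×1.2 − 0.273×0.12 = 11.6 V > V_CE(sat), so the active-region assumption holds.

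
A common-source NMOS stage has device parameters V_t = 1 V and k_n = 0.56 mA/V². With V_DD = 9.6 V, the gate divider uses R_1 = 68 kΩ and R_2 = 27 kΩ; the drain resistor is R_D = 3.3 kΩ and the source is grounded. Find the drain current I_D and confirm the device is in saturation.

I_D ≈ 0.84 mA

V_G = V_DD·R_2/(R_1+R_2) = 9.6×27/95 = 2.73 V. With the source grounded, V_GS = V_G = 2.73 V.
Assume saturation: I_D = (k_n/2)(V_GS − V_t)² = (0.56/2)×(2.73 − 1)² = 0.28×1.73² = 0.836 mA.
V_DS = V_DD − I_D·R_D = 9.6 − 0.836×3.3 = 6.84 V.
Saturation requires V_DS ≥ V_GS − V_t = 1.73 V; 6.84 ≥ 1.73 ✓.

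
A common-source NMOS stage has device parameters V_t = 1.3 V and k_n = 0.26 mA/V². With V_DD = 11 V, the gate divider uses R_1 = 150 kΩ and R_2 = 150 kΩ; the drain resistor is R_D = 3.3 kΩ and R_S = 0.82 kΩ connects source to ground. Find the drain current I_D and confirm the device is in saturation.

V_G = V_DD·R_2/(R_1+R_2) = 11×150/300 = 5.5 V.
Assume saturation: I_D = (k_n/2)(V_GS − V_t)² with V_GS = V_G − I_D·R_S = 5.5 − 0.82·I_D.
Substituting gives 0.0874·I_D² − 1.9·I_D + 2.29 = 0, with roots I_D = 1.29 or 20.4 mA.
The root I_D = 20.4 mA gives V_GS = -11.2 V ≤ V_t, so take I_D = 1.29 mA.
Then V_GS = 4.45 V and V_DS = V_DD − I_D(R_D+R_S) = 11 − 1.29×4.12 = 5.7 V.
Saturation requires V_DS ≥ V_GS − V_t = 3.15 V; 5.7 ≥ 3.15 ✓.

I_D ≈ 1.3 mA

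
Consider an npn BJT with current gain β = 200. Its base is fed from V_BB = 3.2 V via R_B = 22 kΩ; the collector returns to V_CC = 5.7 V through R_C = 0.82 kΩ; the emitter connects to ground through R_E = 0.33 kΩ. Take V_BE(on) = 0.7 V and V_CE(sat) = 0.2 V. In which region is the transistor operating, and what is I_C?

Assume active: I_B = (3.2 − 0.7)/(22 + 201×0.33) = 0.0283 mA, I_C = β·I_B = 5.66 mA.
Then V_CE = 5.7 − 5.66×0.82 − 5.69×0.33 = -0.819 V < 0.2 V — the active assumption fails.
Re-solve with V_CE = 0.2 V. KCL at the emitter: V_E/R_E = (V_BB−0.7−V_E)/R_B + (V_CC−0.2−V_E)/R_C, giving V_E = 1.59 V.
I_C = (V_CC − 0.2 − V_E)/R_C = (5.5 − 1.59)/0.82 = 4.77 mA.
Check: I_B = (2.5 − 1.59)/22 = 0.0415 mA, and β·I_B = 8.29 mA > I_C, confirming saturation.

saturation; I_C ≈ 4.8 mA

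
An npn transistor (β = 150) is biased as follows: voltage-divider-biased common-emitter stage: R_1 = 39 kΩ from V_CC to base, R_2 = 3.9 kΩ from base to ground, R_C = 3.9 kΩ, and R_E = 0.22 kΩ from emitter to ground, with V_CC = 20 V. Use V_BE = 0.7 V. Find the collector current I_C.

Thevenize the base divider: V_Th = V_CC·R_2/(R_1+R_2) = 20×3.9/42.9 = 1.82 V, R_Th = R_1‖R_2 = 3.55 kΩ.
Base-emitter loop: V_Th = I_B·R_Th + V_BE + (β+1)I_B·R_E, so I_B = (1.82 − 0.7) / (3.55 + 151×0.22) = 0.0304 mA.
I_C = β·I_B = 150×0.0304 = 4.56 mA, and I_E = (β+1)I_B = 4.59 mA.
V_CE = V_CC − I_C·R_C − I_E·R_E = 20 − 4.56×3.9 − 4.59×0.22 = 1.2 V.
V_CE = 1.2 V > 0.2 V confirms active-region operation.

I_C ≈ 4.6 mA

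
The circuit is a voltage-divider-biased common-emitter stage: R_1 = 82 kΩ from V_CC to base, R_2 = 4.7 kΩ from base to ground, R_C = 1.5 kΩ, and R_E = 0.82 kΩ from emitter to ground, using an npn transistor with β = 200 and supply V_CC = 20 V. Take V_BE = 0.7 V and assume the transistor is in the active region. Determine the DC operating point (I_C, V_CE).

I_C ≈ 0.45 mA, V_CE ≈ 19 V

Thevenize the base divider: V_Th = V_CC·R_2/(R_1+R_2) = 20×4.7/86.7 = 1.08 V, R_Th = R_1‖R_2 = 4.45 kΩ.
Base-emitter loop: V_Th = I_B·R_Th + V_BE + (β+1)I_B·R_E, so I_B = (1.08 − 0.7) / (4.45 + 201×0.82) = 0.00227 mA.
I_C = β·I_B = 200×0.00227 = 0.454 mA, and I_E = (β+1)I_B = 0.456 mA.
V_CE = V_CC − I_C·R_C − I_E·R_E = 20 − 0.454×1.5 − 0.456×0.82 = 18.9 V.
V_CE = 18.9 V > 0.2 V confirms active-region operation.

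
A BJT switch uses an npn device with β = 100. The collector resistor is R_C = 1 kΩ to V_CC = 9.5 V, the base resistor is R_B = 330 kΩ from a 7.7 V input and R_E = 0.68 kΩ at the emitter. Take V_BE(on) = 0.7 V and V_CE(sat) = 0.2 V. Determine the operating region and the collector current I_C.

Assume active. Base-emitter loop: I_B = (V_BB − V_BE)/(R_B + (β+1)R_E) = (7.7 − 0.7)/(330 + 101×0.68) = 0.0176 mA.
I_C = β·I_B = 100×0.0176 = 1.76 mA.
V_CE = V_CC − I_C·R_C − I_E·R_E = 9.5 − 1.76×1 − 1.77×0.68 = 6.54 V > V_CE(sat), so the active-region assumption holds.

active; I_C ≈ 1.8 mA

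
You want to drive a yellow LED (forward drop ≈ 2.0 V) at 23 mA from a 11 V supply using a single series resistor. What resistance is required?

R ≈ 0.39 kΩ

The resistor drops V_S − V_D = 11 − 2.0 = 9 V at 23 mA.
R = 9 V / 23 mA = 0.391 kΩ.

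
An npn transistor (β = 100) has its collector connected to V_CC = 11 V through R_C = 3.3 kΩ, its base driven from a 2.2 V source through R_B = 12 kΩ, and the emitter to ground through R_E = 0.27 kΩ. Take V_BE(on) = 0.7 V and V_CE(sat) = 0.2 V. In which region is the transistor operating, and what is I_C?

Assume active: I_B = (2.2 − 0.7)/(12 + 101×0.27) = 0.0382 mA, I_C = β·I_B = 3.82 mA.
Then V_CE = 11 − 3.82×3.3 − 3.86×0.27 = -2.65 V < 0.2 V — the active assumption fails.
Re-solve with V_CE = 0.2 V. KCL at the emitter: V_E/R_E = (V_BB−0.7−V_E)/R_B + (V_CC−0.2−V_E)/R_C, giving V_E = 0.831 V.
I_C = (V_CC − 0.2 − V_E)/R_C = (10.8 − 0.831)/3.3 = 3.02 mA.
Check: I_B = (1.5 − 0.831)/12 = 0.0558 mA, and β·I_B = 5.58 mA > I_C, confirming saturation.

saturation; I_C ≈ 3 mA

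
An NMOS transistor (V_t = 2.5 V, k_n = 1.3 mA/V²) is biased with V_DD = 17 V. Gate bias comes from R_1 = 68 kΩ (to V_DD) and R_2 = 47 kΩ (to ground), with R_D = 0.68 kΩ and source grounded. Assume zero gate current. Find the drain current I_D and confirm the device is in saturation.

I_D ≈ 13 mA

V_G = V_DD·R_2/(R_1+R_2) = 17×47/115 = 6.95 V. With the source grounded, V_GS = V_G = 6.95 V.
Assume saturation: I_D = (k_n/2)(V_GS − V_t)² = (1.3/2)×(6.95 − 2.5)² = 0.65×4.45² = 12.9 mA.
V_DS = V_DD − I_D·R_D = 17 − 12.9×0.68 = 8.26 V.
Saturation requires V_DS ≥ V_GS − V_t = 4.45 V; 8.26 ≥ 4.45 ✓.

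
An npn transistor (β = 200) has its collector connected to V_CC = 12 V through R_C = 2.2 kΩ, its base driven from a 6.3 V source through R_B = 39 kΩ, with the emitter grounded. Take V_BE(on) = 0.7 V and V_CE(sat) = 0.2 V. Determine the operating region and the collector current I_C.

Assume active: I_B = (6.3 − 0.7)/39 = 0.144 mA, giving I_C = β·I_B = 28.7 mA.
But then V_CE = 12 − 28.7×2.2 = -51.2 V < V_CE(sat) = 0.2 V — impossible in the active region.
So the transistor is saturated. With V_CE = 0.2 V, I_C = (V_CC − 0.2)/R_C = 11.8/2.2 = 5.36 mA.
Check: β·I_B = 28.7 mA > I_C = 5.36 mA, confirming saturation.

saturation; I_C ≈ 5.4 mA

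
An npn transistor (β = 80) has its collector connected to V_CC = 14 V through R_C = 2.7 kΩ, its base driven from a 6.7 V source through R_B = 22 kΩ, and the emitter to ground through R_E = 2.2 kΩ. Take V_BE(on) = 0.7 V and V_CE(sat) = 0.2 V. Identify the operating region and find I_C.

Assume active. Base-emitter loop: I_B = (V_BB − V_BE)/(R_B + (β+1)R_E) = (6.7 − 0.7)/(22 + 81×2.2) = 0.03 mA.
I_C = β·I_B = 80×0.03 = 2.4 mA.
V_CE = V_CC − I_C·R_C − I_E·R_E = 14 − 2.4×2.7 − 2.43×2.2 = 2.19 V > V_CE(sat), so the active-region assumption holds.

active; I_C ≈ 2.4 mA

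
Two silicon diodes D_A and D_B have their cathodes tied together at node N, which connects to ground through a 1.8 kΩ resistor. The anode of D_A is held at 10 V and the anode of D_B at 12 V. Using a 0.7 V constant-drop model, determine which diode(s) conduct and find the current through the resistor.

Assume both conduct. Then node N would need to be at both 10−0.7 = 9.3 V and 12−0.7 = 11.3 V, which is impossible.
Assume only D_B conducts: V_N = 12 − 0.7 = 11.3 V, so I_R = 11.3/1.8 = 6.28 mA.
Check D_A: its anode-to-cathode voltage is 10 − 11.3 = -1.3 V < 0.7 V, so it is off. The assumption is consistent.

Only D_B conducts; I_R ≈ 6.3 mA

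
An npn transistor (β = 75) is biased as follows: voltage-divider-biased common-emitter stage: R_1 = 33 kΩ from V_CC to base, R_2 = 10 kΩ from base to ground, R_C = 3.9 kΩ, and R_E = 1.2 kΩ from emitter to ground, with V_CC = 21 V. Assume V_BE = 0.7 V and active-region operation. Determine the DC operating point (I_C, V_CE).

Thevenize the base divider: V_Th = V_CC·R_2/(R_1+R_2) = 21×10/43 = 4.88 V, R_Th = R_1‖R_2 = 7.67 kΩ.
Base-emitter loop: V_Th = I_B·R_Th + V_BE + (β+1)I_B·R_E, so I_B = (4.88 − 0.7) / (7.67 + 76×1.2) = 0.0423 mA.
I_C = β·I_B = 75×0.0423 = 3.17 mA, and I_E = (β+1)I_B = 3.22 mA.
V_CE = V_CC − I_C·R_C − I_E·R_E = 21 − 3.17×3.9 − 3.22×1.2 = 4.76 V.
V_CE = 4.76 V > 0.2 V confirms active-region operation.

I_C ≈ 3.2 mA, V_CE ≈ 4.8 V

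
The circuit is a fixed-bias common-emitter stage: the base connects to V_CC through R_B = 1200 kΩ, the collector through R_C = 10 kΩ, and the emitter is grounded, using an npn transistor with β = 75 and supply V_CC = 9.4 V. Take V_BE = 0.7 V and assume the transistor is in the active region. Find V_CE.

V_CE ≈ 4 V

Base loop: V_CC = I_B·R_B + V_BE, so I_B = (9.4 − 0.7)/1200 kΩ = 0.00725 mA.
In the active region I_C = β·I_B = 75 × 0.00725 = 0.544 mA.
Collector loop: V_CE = V_CC − I_C·R_C = 9.4 − 0.544×10 = 3.96 V.
Since V_CE = 3.96 V > V_CE(sat) ≈ 0.2 V, the transistor is in the active region as assumed.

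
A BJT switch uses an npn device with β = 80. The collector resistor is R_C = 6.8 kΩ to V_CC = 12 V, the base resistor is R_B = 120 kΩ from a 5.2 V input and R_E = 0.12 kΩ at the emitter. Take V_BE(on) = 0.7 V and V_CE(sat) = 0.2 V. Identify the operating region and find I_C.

Assume active: I_B = (5.2 − 0.7)/(120 + 81×0.12) = 0.0347 mA, I_C = β·I_B = 2.78 mA.
Then V_CE = 12 − 2.78×6.8 − 2.81×0.12 = -7.21 V < 0.2 V — the active assumption fails.
Re-solve with V_CE = 0.2 V. KCL at the emitter: V_E/R_E = (V_BB−0.7−V_E)/R_B + (V_CC−0.2−V_E)/R_C, giving V_E = 0.209 V.
I_C = (V_CC − 0.2 − V_E)/R_C = (11.8 − 0.209)/6.8 = 1.7 mA.
Check: I_B = (4.5 − 0.209)/120 = 0.0358 mA, and β·I_B = 2.86 mA > I_C, confirming saturation.

saturation; I_C ≈ 1.7 mA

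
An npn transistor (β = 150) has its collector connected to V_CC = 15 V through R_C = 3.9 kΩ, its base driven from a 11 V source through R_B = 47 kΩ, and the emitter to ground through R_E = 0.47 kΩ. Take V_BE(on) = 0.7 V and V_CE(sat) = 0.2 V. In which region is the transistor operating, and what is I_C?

saturation; I_C ≈ 3.4 mA

Assume active: I_B = (11 − 0.7)/(47 + 151×0.47) = 0.0873 mA, I_C = β·I_B = 13.1 mA.
Then V_CE = 15 − 13.1×3.9 − 13.2×0.47 = -42.3 V < 0.2 V — the active assumption fails.
Re-solve with V_CE = 0.2 V. KCL at the emitter: V_E/R_E = (V_BB−0.7−V_E)/R_B + (V_CC−0.2−V_E)/R_C, giving V_E = 1.67 V.
I_C = (V_CC − 0.2 − V_E)/R_C = (14.8 − 1.67)/3.9 = 3.37 mA.
Check: I_B = (10.3 − 1.67)/47 = 0.184 mA, and β·I_B = 27.5 mA > I_C, confirming saturation.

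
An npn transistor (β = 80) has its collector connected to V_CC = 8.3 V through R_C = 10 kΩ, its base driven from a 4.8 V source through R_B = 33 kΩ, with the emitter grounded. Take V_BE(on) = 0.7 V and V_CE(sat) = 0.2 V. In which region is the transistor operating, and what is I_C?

saturation; I_C ≈ 0.81 mA

Assume active: I_B = (4.8 − 0.7)/33 = 0.124 mA, giving I_C = β·I_B = 9.94 mA.
But then V_CE = 8.3 − 9.94×10 = -91.1 V < V_CE(sat) = 0.2 V — impossible in the active region.
So the transistor is saturated. With V_CE = 0.2 V, I_C = (V_CC − 0.2)/R_C = 8.1/10 = 0.81 mA.
Check: β·I_B = 9.94 mA > I_C = 0.81 mA, confirming saturation.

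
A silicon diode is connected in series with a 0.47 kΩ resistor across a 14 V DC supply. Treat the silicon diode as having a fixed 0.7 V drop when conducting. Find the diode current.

I ≈ 28 mA

KVL around the loop: 14 = V_D + I·R = 0.7 + I × 0.47 kΩ.
So I = (14 − 0.7) / 0.47 kΩ = 13.3 / 0.47 = 28.3 mA.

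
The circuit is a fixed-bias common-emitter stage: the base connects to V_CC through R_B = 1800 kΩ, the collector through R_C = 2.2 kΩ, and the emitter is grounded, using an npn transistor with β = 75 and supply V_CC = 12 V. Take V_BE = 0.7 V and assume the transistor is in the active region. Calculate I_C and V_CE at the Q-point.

I_C ≈ 0.47 mA, V_CE ≈ 11 V

Base loop: V_CC = I_B·R_B + V_BE, so I_B = (12 − 0.7)/1800 kΩ = 0.00628 mA.
In the active region I_C = β·I_B = 75 × 0.00628 = 0.471 mA.
Collector loop: V_CE = V_CC − I_C·R_C = 12 − 0.471×2.2 = 11 V.
Since V_CE = 11 V > V_CE(sat) ≈ 0.2 V, the transistor is in the active region as assumed.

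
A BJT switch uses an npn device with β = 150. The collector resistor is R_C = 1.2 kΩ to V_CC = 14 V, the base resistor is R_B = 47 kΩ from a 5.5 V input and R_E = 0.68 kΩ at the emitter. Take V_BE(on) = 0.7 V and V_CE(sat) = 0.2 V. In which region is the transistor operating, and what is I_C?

active; I_C ≈ 4.8 mA

Assume active. Base-emitter loop: I_B = (V_BB − V_BE)/(R_B + (β+1)R_E) = (5.5 − 0.7)/(47 + 151×0.68) = 0.0321 mA.
I_C = β·I_B = 150×0.0321 = 4.81 mA.
V_CE = V_CC − I_C·R_C − I_E·R_E = 14 − 4.81×1.2 − 4.84×0.68 = 4.93 V > V_CE(sat), so the active-region assumption holds.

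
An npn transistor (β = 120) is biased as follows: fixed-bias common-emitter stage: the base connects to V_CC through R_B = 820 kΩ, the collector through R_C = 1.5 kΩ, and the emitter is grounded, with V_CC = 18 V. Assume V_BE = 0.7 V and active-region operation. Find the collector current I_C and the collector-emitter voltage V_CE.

I_C ≈ 2.5 mA, V_CE ≈ 14 V

Base loop: V_CC = I_B·R_B + V_BE, so I_B = (18 − 0.7)/820 kΩ = 0.0211 mA.
In the active region I_C = β·I_B = 120 × 0.0211 = 2.53 mA.
Collector loop: V_CE = V_CC − I_C·R_C = 18 − 2.53×1.5 = 14.2 V.
Since V_CE = 14.2 V > V_CE(sat) ≈ 0.2 V, the transistor is in the active region as assumed.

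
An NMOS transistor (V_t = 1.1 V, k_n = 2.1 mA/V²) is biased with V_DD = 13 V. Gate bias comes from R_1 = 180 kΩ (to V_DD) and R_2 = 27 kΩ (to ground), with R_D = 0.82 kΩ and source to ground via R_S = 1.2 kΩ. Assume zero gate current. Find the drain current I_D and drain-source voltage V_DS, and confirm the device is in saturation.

I_D ≈ 0.17 mA, V_DS ≈ 13 V

V_G = V_DD·R_2/(R_1+R_2) = 13×27/207 = 1.7 V.
Assume saturation: I_D = (k_n/2)(V_GS − V_t)² with V_GS = V_G − I_D·R_S = 1.7 − 1.2·I_D.
Substituting gives 1.51·I_D² − 2.5·I_D + 0.373 = 0, with roots I_D = 0.166 or 1.49 mA.
The root I_D = 1.49 mA gives V_GS = -0.0907 V ≤ V_t, so take I_D = 0.166 mA.
Then V_GS = 1.5 V and V_DS = V_DD − I_D(R_D+R_S) = 13 − 0.166×2.02 = 12.7 V.
Saturation requires V_DS ≥ V_GS − V_t = 0.397 V; 12.7 ≥ 0.397 ✓.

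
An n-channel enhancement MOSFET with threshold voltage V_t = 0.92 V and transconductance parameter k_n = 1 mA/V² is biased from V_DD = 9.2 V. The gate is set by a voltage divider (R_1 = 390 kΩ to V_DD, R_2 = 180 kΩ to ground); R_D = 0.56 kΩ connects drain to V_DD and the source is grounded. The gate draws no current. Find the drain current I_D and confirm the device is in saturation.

V_G = V_DD·R_2/(R_1+R_2) = 9.2×180/570 = 2.91 V. With the source grounded, V_GS = V_G = 2.91 V.
Assume saturation: I_D = (k_n/2)(V_GS − V_t)² = (1/2)×(2.91 − 0.92)² = 0.5×1.99² = 1.97 mA.
V_DS = V_DD − I_D·R_D = 9.2 − 1.97×0.56 = 8.1 V.
Saturation requires V_DS ≥ V_GS − V_t = 1.99 V; 8.1 ≥ 1.99 ✓.

I_D ≈ 2 mA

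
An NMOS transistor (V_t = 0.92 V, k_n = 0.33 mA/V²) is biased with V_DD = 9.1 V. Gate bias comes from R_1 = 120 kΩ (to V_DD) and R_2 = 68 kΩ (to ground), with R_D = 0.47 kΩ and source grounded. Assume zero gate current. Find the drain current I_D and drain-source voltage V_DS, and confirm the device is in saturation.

V_G = V_DD·R_2/(R_1+R_2) = 9.1×68/188 = 3.29 V. With the source grounded, V_GS = V_G = 3.29 V.
Assume saturation: I_D = (k_n/2)(V_GS − V_t)² = (0.33/2)×(3.29 − 0.92)² = 0.165×2.37² = 0.928 mA.
V_DS = V_DD − I_D·R_D = 9.1 − 0.928×0.47 = 8.66 V.
Saturation requires V_DS ≥ V_GS − V_t = 2.37 V; 8.66 ≥ 2.37 ✓.

I_D ≈ 0.93 mA, V_DS ≈ 8.7 V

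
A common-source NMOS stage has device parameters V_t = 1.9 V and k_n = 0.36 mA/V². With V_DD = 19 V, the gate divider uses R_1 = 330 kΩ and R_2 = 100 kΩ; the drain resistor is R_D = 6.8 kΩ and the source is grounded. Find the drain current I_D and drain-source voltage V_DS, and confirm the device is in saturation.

I_D ≈ 1.1 mA, V_DS ≈ 11 V

V_G = V_DD·R_2/(R_1+R_2) = 19×100/430 = 4.42 V. With the source grounded, V_GS = V_G = 4.42 V.
Assume saturation: I_D = (k_n/2)(V_GS − V_t)² = (0.36/2)×(4.42 − 1.9)² = 0.18×2.52² = 1.14 mA.
V_DS = V_DD − I_D·R_D = 19 − 1.14×6.8 = 11.2 V.
Saturation requires V_DS ≥ V_GS − V_t = 2.52 V; 11.2 ≥ 2.52 ✓.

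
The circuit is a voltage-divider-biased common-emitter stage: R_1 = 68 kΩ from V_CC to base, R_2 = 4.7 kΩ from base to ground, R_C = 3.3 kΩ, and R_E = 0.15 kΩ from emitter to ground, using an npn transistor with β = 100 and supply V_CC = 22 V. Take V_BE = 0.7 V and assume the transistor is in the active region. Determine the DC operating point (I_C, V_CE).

Thevenize the base divider: V_Th = V_CC·R_2/(R_1+R_2) = 22×4.7/72.7 = 1.42 V, R_Th = R_1‖R_2 = 4.4 kΩ.
Base-emitter loop: V_Th = I_B·R_Th + V_BE + (β+1)I_B·R_E, so I_B = (1.42 − 0.7) / (4.4 + 101×0.15) = 0.037 mA.
I_C = β·I_B = 100×0.037 = 3.7 mA, and I_E = (β+1)I_B = 3.73 mA.
V_CE = V_CC − I_C·R_C − I_E·R_E = 22 − 3.7×3.3 − 3.73×0.15 = 9.25 V.
V_CE = 9.25 V > 0.2 V confirms active-region operation.

I_C ≈ 3.7 mA, V_CE ≈ 9.2 V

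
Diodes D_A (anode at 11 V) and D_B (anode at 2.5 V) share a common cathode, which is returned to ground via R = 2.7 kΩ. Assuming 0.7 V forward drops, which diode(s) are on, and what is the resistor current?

Assume both conduct. Then node N would need to be at both 11−0.7 = 10.3 V and 2.5−0.7 = 1.8 V, which is impossible.
Assume only D_A conducts: V_N = 11 − 0.7 = 10.3 V, so I_R = 10.3/2.7 = 3.81 mA.
Check D_B: its anode-to-cathode voltage is 2.5 − 10.3 = -7.8 V < 0.7 V, so it is off. The assumption is consistent.

Only D_A conducts; I_R ≈ 3.8 mA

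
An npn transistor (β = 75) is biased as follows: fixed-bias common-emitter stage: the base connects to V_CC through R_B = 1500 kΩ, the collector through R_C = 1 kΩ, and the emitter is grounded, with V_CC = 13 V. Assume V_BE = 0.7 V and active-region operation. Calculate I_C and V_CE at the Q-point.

Base loop: V_CC = I_B·R_B + V_BE, so I_B = (13 − 0.7)/1500 kΩ = 0.0082 mA.
In the active region I_C = β·I_B = 75 × 0.0082 = 0.615 mA.
Collector loop: V_CE = V_CC − I_C·R_C = 13 − 0.615×1 = 12.4 V.
Since V_CE = 12.4 V > V_CE(sat) ≈ 0.2 V, the transistor is in the active region as assumed.

I_C ≈ 0.62 mA, V_CE ≈ 12 V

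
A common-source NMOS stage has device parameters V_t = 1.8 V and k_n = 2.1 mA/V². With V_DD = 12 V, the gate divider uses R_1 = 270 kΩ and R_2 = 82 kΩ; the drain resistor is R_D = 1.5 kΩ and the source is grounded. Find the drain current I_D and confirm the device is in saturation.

I_D ≈ 1 mA

V_G = V_DD·R_2/(R_1+R_2) = 12×82/352 = 2.8 V. With the source grounded, V_GS = V_G = 2.8 V.
Assume saturation: I_D = (k_n/2)(V_GS − V_t)² = (2.1/2)×(2.8 − 1.8)² = 1.05×0.995² = 1.04 mA.
V_DS = V_DD − I_D·R_D = 12 − 1.04×1.5 = 10.4 V.
Saturation requires V_DS ≥ V_GS − V_t = 0.995 V; 10.4 ≥ 0.995 ✓.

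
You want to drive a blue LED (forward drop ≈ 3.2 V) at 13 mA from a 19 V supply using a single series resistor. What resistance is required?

The resistor drops V_S − V_D = 19 − 3.2 = 15.8 V at 13 mA.
R = 15.8 V / 13 mA = 1.22 kΩ.

R ≈ 1.2 kΩ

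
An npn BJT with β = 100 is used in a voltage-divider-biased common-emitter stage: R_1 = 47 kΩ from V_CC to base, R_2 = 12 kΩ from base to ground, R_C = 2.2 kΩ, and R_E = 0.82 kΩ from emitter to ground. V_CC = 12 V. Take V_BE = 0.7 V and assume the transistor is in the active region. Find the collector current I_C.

Thevenize the base divider: V_Th = V_CC·R_2/(R_1+R_2) = 12×12/59 = 2.44 V, R_Th = R_1‖R_2 = 9.56 kΩ.
Base-emitter loop: V_Th = I_B·R_Th + V_BE + (β+1)I_B·R_E, so I_B = (2.44 − 0.7) / (9.56 + 101×0.82) = 0.0188 mA.
I_C = β·I_B = 100×0.0188 = 1.88 mA, and I_E = (β+1)I_B = 1.9 mA.
V_CE = V_CC − I_C·R_C − I_E·R_E = 12 − 1.88×2.2 − 1.9×0.82 = 6.29 V.
V_CE = 6.29 V > 0.2 V confirms active-region operation.

I_C ≈ 1.9 mA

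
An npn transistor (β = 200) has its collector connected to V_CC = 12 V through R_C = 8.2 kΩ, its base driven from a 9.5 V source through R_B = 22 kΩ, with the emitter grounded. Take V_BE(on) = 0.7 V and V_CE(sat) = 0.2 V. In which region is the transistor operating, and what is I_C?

Assume active: I_B = (9.5 − 0.7)/22 = 0.4 mA, giving I_C = β·I_B = 80 mA.
But then V_CE = 12 − 80×8.2 = -644 V < V_CE(sat) = 0.2 V — impossible in the active region.
So the transistor is saturated. With V_CE = 0.2 V, I_C = (V_CC − 0.2)/R_C = 11.8/8.2 = 1.44 mA.
Check: β·I_B = 80 mA > I_C = 1.44 mA, confirming saturation.

saturation; I_C ≈ 1.4 mA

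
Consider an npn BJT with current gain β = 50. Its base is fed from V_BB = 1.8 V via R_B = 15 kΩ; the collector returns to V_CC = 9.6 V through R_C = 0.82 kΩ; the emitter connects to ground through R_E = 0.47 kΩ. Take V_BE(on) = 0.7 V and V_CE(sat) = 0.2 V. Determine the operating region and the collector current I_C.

active; I_C ≈ 1.4 mA

Assume active. Base-emitter loop: I_B = (V_BB − V_BE)/(R_B + (β+1)R_E) = (1.8 − 0.7)/(15 + 51×0.47) = 0.0282 mA.
I_C = β·I_B = 50×0.0282 = 1.41 mA.
V_CE = V_CC − I_C·R_C − I_E·R_E = 9.6 − 1.41×0.82 − 1.44×0.47 = 7.77 V > V_CE(sat), so the active-region assumption holds.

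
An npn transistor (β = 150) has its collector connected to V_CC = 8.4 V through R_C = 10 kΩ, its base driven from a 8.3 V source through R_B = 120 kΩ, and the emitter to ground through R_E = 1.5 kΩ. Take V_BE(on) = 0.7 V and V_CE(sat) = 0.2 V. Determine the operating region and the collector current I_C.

Assume active: I_B = (8.3 − 0.7)/(120 + 151×1.5) = 0.0219 mA, I_C = β·I_B = 3.29 mA.
Then V_CE = 8.4 − 3.29×10 − 3.31×1.5 = -29.5 V < 0.2 V — the active assumption fails.
Re-solve with V_CE = 0.2 V. KCL at the emitter: V_E/R_E = (V_BB−0.7−V_E)/R_B + (V_CC−0.2−V_E)/R_C, giving V_E = 1.14 V.
I_C = (V_CC − 0.2 − V_E)/R_C = (8.2 − 1.14)/10 = 0.706 mA.
Check: I_B = (7.6 − 1.14)/120 = 0.0538 mA, and β·I_B = 8.08 mA > I_C, confirming saturation.

saturation; I_C ≈ 0.71 mA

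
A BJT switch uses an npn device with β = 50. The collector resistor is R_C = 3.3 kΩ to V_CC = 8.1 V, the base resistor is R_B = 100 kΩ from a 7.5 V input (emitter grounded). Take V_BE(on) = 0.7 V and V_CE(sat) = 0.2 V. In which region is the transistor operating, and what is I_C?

Assume active: I_B = (7.5 − 0.7)/100 = 0.068 mA, giving I_C = β·I_B = 3.4 mA.
But then V_CE = 8.1 − 3.4×3.3 = -3.12 V < V_CE(sat) = 0.2 V — impossible in the active region.
So the transistor is saturated. With V_CE = 0.2 V, I_C = (V_CC − 0.2)/R_C = 7.9/3.3 = 2.39 mA.
Check: β·I_B = 3.4 mA > I_C = 2.39 mA, confirming saturation.

saturation; I_C ≈ 2.4 mA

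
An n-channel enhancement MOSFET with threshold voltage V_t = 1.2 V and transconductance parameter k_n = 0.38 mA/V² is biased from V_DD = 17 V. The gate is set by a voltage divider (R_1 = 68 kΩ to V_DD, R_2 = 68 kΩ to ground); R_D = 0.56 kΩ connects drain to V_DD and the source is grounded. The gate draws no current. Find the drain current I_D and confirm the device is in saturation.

I_D ≈ 10 mA

V_G = V_DD·R_2/(R_1+R_2) = 17×68/136 = 8.5 V. With the source grounded, V_GS = V_G = 8.5 V.
Assume saturation: I_D = (k_n/2)(V_GS − V_t)² = (0.38/2)×(8.5 − 1.2)² = 0.19×7.3² = 10.1 mA.
V_DS = V_DD − I_D·R_D = 17 − 10.1×0.56 = 11.3 V.
Saturation requires V_DS ≥ V_GS − V_t = 7.3 V; 11.3 ≥ 7.3 ✓.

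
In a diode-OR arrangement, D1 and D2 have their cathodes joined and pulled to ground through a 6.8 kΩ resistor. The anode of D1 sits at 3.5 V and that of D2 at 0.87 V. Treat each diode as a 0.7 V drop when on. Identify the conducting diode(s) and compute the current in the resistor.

Assume both conduct. Then node N would need to be at both 3.5−0.7 = 2.8 V and 0.87−0.7 = 0.17 V, which is impossible.
Assume only D1 conducts: V_N = 3.5 − 0.7 = 2.8 V, so I_R = 2.8/6.8 = 0.412 mA.
Check D2: its anode-to-cathode voltage is 0.87 − 2.8 = -1.93 V < 0.7 V, so it is off. The assumption is consistent.

Only D1 conducts; I_R ≈ 0.41 mA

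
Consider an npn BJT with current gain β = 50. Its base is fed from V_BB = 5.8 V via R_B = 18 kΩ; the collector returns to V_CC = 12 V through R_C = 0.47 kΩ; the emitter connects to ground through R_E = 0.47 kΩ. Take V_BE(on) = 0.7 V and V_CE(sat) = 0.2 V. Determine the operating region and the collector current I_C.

Assume active. Base-emitter loop: I_B = (V_BB − V_BE)/(R_B + (β+1)R_E) = (5.8 − 0.7)/(18 + 51×0.47) = 0.122 mA.
I_C = β·I_B = 50×0.122 = 6.08 mA.
V_CE = V_CC − I_C·R_C − I_E·R_E = 12 − 6.08×0.47 − 6.2×0.47 = 6.23 V > V_CE(sat), so the active-region assumption holds.

active; I_C ≈ 6.1 mA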